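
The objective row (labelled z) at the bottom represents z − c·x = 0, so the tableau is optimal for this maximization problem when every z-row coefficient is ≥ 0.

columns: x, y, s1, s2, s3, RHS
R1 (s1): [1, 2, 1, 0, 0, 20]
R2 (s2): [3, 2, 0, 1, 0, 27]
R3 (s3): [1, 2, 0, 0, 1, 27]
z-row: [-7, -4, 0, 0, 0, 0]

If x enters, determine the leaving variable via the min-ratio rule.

s2

Column x entries and ratios — s1: 20/1 = 20; s2: 27/3 = 9; s3: 27/1 = 27.
Smallest ratio is 9 in the row of s2, so s2 leaves.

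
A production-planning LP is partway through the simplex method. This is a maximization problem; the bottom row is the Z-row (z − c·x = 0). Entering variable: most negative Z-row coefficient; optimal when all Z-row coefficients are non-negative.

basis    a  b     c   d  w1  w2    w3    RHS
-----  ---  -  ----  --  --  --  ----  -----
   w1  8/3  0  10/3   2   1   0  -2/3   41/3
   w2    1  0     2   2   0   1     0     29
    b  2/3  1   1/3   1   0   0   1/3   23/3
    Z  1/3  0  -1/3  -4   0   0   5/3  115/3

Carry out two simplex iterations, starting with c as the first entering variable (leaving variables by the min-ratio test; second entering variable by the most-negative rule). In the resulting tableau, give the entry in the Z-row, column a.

Ratio test on column c — row 1: (41/3)/(10/3) = 41/10; row 2: 29/2 = 29/2; row 3: (23/3)/(1/3) = 23. Minimum is 41/10 at row 1 (w1 leaves); pivot element 10/3.
Divide row 1 by 10/3; eliminate column c from the other rows.
Second iteration: most negative Z-row entry is -19/5 in column d, so d enters.
Ratio test on column d — row 1: (41/10)/(3/5) = 41/6; row 2: (104/5)/(4/5) = 26; row 3: (63/10)/(4/5) = 63/8. Minimum is 41/6 at row 1 (c leaves); pivot element 3/5.
Divide row 1 by 3/5; eliminate column d from the other rows.
After both pivots, the entry at the Z-row, column a is 17/3.

17/3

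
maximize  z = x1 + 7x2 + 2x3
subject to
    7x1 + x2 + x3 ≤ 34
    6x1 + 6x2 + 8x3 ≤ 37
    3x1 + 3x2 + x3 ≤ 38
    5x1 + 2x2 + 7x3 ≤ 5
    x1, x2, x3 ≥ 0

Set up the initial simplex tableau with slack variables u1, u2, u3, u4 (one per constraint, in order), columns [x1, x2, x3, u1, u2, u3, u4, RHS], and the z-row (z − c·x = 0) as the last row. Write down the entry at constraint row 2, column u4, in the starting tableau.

0

Slack u4 belongs to constraint 4; its column is the unit vector e_4, so the entry in row 2 is 0.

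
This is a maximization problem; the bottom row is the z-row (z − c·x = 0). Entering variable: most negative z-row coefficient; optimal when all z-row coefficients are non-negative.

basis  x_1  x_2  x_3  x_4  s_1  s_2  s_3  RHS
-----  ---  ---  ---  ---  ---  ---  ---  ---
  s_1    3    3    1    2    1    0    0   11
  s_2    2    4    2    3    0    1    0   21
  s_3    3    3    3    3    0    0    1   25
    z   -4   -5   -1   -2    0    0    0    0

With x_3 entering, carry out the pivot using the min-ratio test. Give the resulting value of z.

Ratio test on column x_3 — row 1: 11/1 = 11; row 2: 21/2 = 21/2; row 3: 25/3 = 25/3. Minimum is 25/3 at row 3 (s_3 leaves); pivot element 3.
Pivot on row 3; the z-row RHS becomes 0 − (-1)·(25/3) = 25/3.

25/3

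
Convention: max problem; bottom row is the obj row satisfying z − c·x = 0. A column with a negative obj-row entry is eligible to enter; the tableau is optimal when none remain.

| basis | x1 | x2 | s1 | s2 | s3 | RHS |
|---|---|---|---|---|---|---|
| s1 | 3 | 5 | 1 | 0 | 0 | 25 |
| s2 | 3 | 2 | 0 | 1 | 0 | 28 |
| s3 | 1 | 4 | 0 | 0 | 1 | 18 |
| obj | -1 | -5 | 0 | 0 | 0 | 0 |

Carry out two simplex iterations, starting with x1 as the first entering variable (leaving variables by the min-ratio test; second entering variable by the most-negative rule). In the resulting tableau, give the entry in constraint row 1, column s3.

-5/7

Ratio test on column x1 — row 1: 25/3 = 25/3; row 2: 28/3 = 28/3; row 3: 18/1 = 18. Minimum is 25/3 at row 1 (s1 leaves); pivot element 3.
Divide row 1 by 3; eliminate column x1 from the other rows.
Second iteration: most negative obj-row entry is -10/3 in column x2, so x2 enters.
Ratio test on column x2 — row 1: (25/3)/(5/3) = 5; row 2: entry -3 ≤ 0; row 3: (29/3)/(7/3) = 29/7. Minimum is 29/7 at row 3 (s3 leaves); pivot element 7/3.
Divide row 3 by 7/3; eliminate column x2 from the other rows.
After both pivots, the entry at constraint row 1, column s3 is -5/7.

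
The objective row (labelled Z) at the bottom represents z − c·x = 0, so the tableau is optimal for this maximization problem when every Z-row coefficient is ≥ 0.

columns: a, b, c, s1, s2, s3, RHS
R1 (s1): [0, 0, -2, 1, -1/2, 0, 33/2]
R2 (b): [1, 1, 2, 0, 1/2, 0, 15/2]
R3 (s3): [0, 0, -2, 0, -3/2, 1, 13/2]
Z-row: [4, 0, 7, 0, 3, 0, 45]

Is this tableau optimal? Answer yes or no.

yes

Every Z-row coefficient is ≥ 0, so the tableau is optimal.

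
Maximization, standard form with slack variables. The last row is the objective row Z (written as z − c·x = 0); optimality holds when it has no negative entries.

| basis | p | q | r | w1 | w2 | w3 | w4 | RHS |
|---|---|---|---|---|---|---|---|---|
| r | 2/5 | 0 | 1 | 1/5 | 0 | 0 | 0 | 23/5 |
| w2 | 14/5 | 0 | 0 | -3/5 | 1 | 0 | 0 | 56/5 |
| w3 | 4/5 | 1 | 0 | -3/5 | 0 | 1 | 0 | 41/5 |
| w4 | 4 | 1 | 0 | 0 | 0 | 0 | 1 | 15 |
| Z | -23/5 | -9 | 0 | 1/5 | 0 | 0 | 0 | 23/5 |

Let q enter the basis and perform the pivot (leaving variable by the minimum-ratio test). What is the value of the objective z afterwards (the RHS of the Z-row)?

Ratio test on column q — row 1: entry 0 ≤ 0; row 2: entry 0 ≤ 0; row 3: (41/5)/1 = 41/5; row 4: 15/1 = 15. Minimum is 41/5 at row 3 (w3 leaves); pivot element 1.
Pivot on row 3; the Z-row RHS becomes 23/5 − (-9)·(41/5) = 392/5.

392/5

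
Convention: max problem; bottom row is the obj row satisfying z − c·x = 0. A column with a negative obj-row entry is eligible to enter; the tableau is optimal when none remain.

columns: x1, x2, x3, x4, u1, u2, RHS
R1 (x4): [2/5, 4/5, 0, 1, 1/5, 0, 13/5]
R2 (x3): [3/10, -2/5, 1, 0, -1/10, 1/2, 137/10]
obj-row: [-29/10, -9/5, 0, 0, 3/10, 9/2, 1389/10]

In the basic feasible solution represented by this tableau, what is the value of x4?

13/5

x4 is basic (row 1); its value is the RHS of that row, 13/5.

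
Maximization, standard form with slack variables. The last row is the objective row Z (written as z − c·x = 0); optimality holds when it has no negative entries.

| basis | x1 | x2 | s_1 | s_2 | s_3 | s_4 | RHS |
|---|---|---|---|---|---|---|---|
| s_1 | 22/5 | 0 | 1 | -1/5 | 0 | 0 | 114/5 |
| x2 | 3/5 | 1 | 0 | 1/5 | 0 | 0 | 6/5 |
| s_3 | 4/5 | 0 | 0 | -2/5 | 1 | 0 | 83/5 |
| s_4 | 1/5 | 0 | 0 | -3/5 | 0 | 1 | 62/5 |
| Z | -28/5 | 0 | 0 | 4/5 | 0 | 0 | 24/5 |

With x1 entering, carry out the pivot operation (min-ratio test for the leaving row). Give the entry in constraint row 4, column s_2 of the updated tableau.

Ratio test on column x1 — row 1: (114/5)/(22/5) = 57/11; row 2: (6/5)/(3/5) = 2; row 3: (83/5)/(4/5) = 83/4; row 4: (62/5)/(1/5) = 62. Minimum is 2 at row 2 (x2 leaves); pivot element 3/5.
Divide row 2 by 3/5; eliminate column x1 from the other rows.
Row 4 update in column s_2: -3/5 − (1/5)·(1/3) = -2/3.

-2/3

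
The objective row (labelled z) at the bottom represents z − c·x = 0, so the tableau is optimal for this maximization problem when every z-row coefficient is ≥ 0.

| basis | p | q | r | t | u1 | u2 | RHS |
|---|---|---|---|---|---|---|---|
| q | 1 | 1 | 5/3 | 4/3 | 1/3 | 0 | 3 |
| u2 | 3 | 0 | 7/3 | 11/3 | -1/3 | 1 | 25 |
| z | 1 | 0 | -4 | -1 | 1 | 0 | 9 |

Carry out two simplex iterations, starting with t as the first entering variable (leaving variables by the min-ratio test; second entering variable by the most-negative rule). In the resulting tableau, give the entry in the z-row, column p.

17/5

Ratio test on column t — row 1: 3/(4/3) = 9/4; row 2: 25/(11/3) = 75/11. Minimum is 9/4 at row 1 (q leaves); pivot element 4/3.
Divide row 1 by 4/3; eliminate column t from the other rows.
Second iteration: most negative z-row entry is -11/4 in column r, so r enters.
Ratio test on column r — row 1: (9/4)/(5/4) = 9/5; row 2: entry -9/4 ≤ 0. Minimum is 9/5 at row 1 (t leaves); pivot element 5/4.
Divide row 1 by 5/4; eliminate column r from the other rows.
After both pivots, the entry at the z-row, column p is 17/5.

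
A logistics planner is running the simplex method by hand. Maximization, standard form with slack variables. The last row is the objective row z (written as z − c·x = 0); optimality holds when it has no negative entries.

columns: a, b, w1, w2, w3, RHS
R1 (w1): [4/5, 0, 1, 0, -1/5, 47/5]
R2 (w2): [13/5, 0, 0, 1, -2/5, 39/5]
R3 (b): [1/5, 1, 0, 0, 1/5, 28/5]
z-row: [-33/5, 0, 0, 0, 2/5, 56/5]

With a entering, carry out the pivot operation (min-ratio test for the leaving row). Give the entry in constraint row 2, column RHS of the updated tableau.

3

Ratio test on column a — row 1: (47/5)/(4/5) = 47/4; row 2: (39/5)/(13/5) = 3; row 3: (28/5)/(1/5) = 28. Minimum is 3 at row 2 (w2 leaves); pivot element 13/5.
Divide row 2 by 13/5; eliminate column a from the other rows.
In the new row 2, the RHS entry is the old entry divided by the pivot: (39/5)/(13/5) = 3.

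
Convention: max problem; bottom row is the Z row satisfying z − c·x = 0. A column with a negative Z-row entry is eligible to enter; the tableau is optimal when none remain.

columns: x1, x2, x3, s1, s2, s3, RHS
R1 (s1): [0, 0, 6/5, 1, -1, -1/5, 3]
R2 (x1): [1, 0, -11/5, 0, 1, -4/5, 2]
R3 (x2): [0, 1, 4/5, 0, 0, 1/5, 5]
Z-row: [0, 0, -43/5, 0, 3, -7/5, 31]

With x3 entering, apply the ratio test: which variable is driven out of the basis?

s1

Column x3 entries and ratios — s1: 3/(6/5) = 5/2; x1: -11/5 ≤ 0, skip; x2: 5/(4/5) = 25/4.
Smallest ratio is 5/2 in the row of s1, so s1 leaves.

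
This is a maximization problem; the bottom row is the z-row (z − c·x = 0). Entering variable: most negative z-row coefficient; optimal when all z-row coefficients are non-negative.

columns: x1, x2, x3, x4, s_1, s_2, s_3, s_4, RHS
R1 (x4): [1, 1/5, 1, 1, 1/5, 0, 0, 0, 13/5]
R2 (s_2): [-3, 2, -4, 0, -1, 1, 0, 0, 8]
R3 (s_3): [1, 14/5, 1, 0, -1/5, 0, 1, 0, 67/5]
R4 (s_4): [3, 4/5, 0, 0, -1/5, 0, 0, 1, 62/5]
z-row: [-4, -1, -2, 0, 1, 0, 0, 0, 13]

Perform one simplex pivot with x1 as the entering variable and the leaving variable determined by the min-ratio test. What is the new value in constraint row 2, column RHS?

Ratio test on column x1 — row 1: (13/5)/1 = 13/5; row 2: entry -3 ≤ 0; row 3: (67/5)/1 = 67/5; row 4: (62/5)/3 = 62/15. Minimum is 13/5 at row 1 (x4 leaves); pivot element 1.
Divide row 1 by 1; eliminate column x1 from the other rows.
Row 2 update in column RHS: 8 − (-3)·(13/5) = 79/5.

79/5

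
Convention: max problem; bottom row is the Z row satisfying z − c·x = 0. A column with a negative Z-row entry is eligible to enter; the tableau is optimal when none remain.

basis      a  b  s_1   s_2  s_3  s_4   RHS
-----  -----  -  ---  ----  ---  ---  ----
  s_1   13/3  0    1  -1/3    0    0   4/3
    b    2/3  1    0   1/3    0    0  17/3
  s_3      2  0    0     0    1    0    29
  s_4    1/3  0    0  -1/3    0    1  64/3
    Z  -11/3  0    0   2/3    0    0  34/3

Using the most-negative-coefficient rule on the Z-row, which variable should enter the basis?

Negative Z-row entries: a: -11/3.
The most negative is -11/3 in column a, so a enters.

a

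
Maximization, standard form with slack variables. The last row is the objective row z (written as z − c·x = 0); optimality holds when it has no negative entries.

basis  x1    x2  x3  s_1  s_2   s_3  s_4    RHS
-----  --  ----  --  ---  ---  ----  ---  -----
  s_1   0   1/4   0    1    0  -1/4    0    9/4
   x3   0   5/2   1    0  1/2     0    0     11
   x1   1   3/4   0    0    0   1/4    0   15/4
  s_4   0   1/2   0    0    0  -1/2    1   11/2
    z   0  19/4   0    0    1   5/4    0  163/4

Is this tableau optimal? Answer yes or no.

yes

Every z-row coefficient is ≥ 0, so the tableau is optimal.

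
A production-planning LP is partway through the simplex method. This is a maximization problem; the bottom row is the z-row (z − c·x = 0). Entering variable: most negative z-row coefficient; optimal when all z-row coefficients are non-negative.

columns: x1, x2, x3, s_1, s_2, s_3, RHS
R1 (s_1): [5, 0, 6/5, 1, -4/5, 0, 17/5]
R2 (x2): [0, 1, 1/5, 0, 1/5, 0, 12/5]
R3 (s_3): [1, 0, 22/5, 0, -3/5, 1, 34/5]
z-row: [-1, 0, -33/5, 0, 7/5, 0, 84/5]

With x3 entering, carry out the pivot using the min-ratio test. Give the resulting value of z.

27

Ratio test on column x3 — row 1: (17/5)/(6/5) = 17/6; row 2: (12/5)/(1/5) = 12; row 3: (34/5)/(22/5) = 17/11. Minimum is 17/11 at row 3 (s_3 leaves); pivot element 22/5.
Pivot on row 3; the z-row RHS becomes 84/5 − (-33/5)·(17/11) = 27.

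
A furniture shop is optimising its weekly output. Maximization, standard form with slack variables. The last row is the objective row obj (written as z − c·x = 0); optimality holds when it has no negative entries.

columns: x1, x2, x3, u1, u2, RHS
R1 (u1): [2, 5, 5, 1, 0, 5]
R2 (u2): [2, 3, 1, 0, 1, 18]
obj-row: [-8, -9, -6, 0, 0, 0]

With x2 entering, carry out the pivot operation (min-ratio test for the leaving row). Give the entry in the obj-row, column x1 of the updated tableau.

Ratio test on column x2 — row 1: 5/5 = 1; row 2: 18/3 = 6. Minimum is 1 at row 1 (u1 leaves); pivot element 5.
Divide row 1 by 5; eliminate column x2 from the other rows.
obj-row update in column x1: -8 − (-9)·(2/5) = -22/5.

-22/5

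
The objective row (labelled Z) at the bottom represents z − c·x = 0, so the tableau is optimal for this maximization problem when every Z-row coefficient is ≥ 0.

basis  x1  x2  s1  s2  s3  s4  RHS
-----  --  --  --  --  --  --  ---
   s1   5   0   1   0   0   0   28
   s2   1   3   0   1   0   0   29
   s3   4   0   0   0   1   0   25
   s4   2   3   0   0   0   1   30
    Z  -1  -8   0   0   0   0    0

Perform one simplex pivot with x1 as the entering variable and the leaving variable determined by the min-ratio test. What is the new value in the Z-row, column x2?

-8

Ratio test on column x1 — row 1: 28/5 = 28/5; row 2: 29/1 = 29; row 3: 25/4 = 25/4; row 4: 30/2 = 15. Minimum is 28/5 at row 1 (s1 leaves); pivot element 5.
Divide row 1 by 5; eliminate column x1 from the other rows.
Z-row update in column x2: -8 − (-1)·0 = -8.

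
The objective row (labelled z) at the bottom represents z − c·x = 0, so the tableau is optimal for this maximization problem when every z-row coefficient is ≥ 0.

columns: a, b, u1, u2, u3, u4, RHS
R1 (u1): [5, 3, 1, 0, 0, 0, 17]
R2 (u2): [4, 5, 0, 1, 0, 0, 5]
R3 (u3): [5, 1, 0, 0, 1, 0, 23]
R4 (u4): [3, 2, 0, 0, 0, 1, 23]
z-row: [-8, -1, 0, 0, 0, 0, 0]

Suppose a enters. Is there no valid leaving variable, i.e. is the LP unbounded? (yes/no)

no

Column a has positive entries in row(s) 1, 2, 3, 4, so the ratio test bounds it — not unbounded.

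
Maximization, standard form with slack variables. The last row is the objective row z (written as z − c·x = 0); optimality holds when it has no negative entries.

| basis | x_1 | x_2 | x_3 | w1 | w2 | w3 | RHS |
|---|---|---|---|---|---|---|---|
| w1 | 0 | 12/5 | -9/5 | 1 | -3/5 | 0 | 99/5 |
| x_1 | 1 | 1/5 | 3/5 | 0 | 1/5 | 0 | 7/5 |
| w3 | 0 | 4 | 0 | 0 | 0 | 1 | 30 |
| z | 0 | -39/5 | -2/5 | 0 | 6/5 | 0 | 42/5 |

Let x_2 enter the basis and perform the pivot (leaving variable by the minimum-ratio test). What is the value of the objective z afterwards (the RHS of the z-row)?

Ratio test on column x_2 — row 1: (99/5)/(12/5) = 33/4; row 2: (7/5)/(1/5) = 7; row 3: 30/4 = 15/2. Minimum is 7 at row 2 (x_1 leaves); pivot element 1/5.
Pivot on row 2; the z-row RHS becomes 42/5 − (-39/5)·7 = 63.

63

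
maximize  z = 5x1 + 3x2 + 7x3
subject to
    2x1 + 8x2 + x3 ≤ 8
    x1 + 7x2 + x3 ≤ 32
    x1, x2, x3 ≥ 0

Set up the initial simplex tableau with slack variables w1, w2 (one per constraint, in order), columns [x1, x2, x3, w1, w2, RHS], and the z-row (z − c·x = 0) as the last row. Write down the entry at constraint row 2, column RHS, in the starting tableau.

The RHS of constraint 2 is b_2 = 32.

32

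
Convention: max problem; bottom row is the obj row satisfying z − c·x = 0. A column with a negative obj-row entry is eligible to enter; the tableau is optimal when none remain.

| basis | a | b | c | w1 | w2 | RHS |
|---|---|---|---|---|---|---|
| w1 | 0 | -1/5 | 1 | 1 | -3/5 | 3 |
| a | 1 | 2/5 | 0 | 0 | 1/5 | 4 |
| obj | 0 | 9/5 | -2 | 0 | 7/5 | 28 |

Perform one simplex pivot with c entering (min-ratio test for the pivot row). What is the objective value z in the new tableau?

Ratio test on column c — row 1: 3/1 = 3; row 2: entry 0 ≤ 0. Minimum is 3 at row 1 (w1 leaves); pivot element 1.
Pivot on row 1; the obj-row RHS becomes 28 − (-2)·3 = 34.

34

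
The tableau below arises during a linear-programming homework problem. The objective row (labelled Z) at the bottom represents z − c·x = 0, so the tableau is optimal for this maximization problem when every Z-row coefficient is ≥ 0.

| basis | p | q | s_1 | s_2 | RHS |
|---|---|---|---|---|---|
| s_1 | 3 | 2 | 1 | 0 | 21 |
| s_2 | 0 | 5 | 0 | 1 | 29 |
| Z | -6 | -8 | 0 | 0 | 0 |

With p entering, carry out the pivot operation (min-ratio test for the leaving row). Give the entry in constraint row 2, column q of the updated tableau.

Ratio test on column p — row 1: 21/3 = 7; row 2: entry 0 ≤ 0. Minimum is 7 at row 1 (s_1 leaves); pivot element 3.
Divide row 1 by 3; eliminate column p from the other rows.
Row 2 update in column q: 5 − 0·(2/3) = 5.

5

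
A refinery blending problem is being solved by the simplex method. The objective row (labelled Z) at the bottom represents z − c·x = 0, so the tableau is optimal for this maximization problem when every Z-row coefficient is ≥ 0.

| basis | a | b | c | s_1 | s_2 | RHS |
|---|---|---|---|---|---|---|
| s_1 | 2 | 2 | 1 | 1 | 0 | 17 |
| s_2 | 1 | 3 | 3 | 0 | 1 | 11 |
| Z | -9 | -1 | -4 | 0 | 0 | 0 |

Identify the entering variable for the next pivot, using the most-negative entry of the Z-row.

Negative Z-row entries: a: -9, b: -1, c: -4.
The most negative is -9 in column a, so a enters.

a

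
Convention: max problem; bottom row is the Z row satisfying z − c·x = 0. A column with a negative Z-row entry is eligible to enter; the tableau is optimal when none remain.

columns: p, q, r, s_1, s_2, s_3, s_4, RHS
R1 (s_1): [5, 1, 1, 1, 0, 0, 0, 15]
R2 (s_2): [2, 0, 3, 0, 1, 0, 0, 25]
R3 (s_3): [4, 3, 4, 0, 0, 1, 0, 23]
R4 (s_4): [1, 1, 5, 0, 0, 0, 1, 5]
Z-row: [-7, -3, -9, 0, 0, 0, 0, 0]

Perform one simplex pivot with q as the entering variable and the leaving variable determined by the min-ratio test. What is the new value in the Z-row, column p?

-4

Ratio test on column q — row 1: 15/1 = 15; row 2: entry 0 ≤ 0; row 3: 23/3 = 23/3; row 4: 5/1 = 5. Minimum is 5 at row 4 (s_4 leaves); pivot element 1.
Divide row 4 by 1; eliminate column q from the other rows.
Z-row update in column p: -7 − (-3)·1 = -4.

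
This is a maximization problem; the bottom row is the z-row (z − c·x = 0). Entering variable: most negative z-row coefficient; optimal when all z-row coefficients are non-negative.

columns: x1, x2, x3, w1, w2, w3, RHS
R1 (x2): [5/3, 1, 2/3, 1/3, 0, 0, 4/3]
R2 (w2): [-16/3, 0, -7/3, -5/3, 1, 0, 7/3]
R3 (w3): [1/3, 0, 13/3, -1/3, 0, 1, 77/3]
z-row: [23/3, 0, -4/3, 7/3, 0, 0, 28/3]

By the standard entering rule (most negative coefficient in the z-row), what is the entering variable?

Negative z-row entries: x3: -4/3.
The most negative is -4/3 in column x3, so x3 enters.

x3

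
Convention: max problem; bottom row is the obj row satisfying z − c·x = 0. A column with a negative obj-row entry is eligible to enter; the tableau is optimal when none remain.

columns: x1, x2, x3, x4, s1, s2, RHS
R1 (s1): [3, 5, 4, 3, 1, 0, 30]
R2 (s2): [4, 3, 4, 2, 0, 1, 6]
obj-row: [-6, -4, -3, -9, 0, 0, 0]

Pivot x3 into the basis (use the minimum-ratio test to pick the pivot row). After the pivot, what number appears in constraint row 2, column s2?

1/4

Ratio test on column x3 — row 1: 30/4 = 15/2; row 2: 6/4 = 3/2. Minimum is 3/2 at row 2 (s2 leaves); pivot element 4.
Divide row 2 by 4; eliminate column x3 from the other rows.
In the new row 2, the s2 entry is the old entry divided by the pivot: 1/4 = 1/4.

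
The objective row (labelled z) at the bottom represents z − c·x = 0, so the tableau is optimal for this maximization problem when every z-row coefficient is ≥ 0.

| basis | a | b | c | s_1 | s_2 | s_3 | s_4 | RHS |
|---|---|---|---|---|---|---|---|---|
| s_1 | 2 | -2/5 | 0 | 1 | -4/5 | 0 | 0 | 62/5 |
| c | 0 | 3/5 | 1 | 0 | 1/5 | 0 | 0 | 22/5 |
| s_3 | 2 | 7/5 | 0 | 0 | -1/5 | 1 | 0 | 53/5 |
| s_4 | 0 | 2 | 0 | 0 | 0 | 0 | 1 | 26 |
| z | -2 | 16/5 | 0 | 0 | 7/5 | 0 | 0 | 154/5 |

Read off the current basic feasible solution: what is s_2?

s_2 is not in the basis, so in the current basic feasible solution s_2 = 0.

0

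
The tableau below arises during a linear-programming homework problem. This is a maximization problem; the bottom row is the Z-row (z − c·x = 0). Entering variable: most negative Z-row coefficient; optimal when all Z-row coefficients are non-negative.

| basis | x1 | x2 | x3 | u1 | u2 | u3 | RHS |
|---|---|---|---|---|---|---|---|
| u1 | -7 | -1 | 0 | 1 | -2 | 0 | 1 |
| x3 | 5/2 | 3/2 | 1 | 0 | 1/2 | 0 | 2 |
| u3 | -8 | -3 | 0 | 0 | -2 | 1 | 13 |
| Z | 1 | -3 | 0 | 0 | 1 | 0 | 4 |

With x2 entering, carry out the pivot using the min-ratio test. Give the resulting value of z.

8

Ratio test on column x2 — row 1: entry -1 ≤ 0; row 2: 2/(3/2) = 4/3; row 3: entry -3 ≤ 0. Minimum is 4/3 at row 2 (x3 leaves); pivot element 3/2.
Pivot on row 2; the Z-row RHS becomes 4 − (-3)·(4/3) = 8.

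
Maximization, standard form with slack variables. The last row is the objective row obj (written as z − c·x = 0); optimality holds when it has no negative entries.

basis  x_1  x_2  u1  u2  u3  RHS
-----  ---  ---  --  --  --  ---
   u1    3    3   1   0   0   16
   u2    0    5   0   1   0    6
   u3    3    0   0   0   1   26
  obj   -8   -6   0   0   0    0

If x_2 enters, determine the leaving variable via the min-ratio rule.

u2

Column x_2 entries and ratios — u1: 16/3 = 16/3; u2: 6/5 = 6/5; u3: 0 ≤ 0, skip.
Smallest ratio is 6/5 in the row of u2, so u2 leaves.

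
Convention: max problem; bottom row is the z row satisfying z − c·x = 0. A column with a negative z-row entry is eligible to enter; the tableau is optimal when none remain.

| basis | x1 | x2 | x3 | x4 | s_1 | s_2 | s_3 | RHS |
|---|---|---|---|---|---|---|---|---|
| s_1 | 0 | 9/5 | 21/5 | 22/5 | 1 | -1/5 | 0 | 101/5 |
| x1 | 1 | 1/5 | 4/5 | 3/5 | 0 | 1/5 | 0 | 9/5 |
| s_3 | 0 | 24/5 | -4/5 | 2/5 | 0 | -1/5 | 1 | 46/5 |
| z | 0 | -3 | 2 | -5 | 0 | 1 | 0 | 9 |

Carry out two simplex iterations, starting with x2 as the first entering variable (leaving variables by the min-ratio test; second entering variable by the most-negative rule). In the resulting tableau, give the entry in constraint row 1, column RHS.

Ratio test on column x2 — row 1: (101/5)/(9/5) = 101/9; row 2: (9/5)/(1/5) = 9; row 3: (46/5)/(24/5) = 23/12. Minimum is 23/12 at row 3 (s_3 leaves); pivot element 24/5.
Divide row 3 by 24/5; eliminate column x2 from the other rows.
Second iteration: most negative z-row entry is -19/4 in column x4, so x4 enters.
Ratio test on column x4 — row 1: (67/4)/(17/4) = 67/17; row 2: (17/12)/(7/12) = 17/7; row 3: (23/12)/(1/12) = 23. Minimum is 17/7 at row 2 (x1 leaves); pivot element 7/12.
Divide row 2 by 7/12; eliminate column x4 from the other rows.
After both pivots, the entry at constraint row 1, column RHS is 45/7.

45/7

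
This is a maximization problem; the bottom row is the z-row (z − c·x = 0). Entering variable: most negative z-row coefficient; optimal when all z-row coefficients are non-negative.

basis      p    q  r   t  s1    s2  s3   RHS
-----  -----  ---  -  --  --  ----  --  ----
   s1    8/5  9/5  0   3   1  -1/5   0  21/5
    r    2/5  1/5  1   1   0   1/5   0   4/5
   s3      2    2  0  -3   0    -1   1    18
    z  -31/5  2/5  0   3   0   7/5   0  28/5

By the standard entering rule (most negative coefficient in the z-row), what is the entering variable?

Negative z-row entries: p: -31/5.
The most negative is -31/5 in column p, so p enters.

p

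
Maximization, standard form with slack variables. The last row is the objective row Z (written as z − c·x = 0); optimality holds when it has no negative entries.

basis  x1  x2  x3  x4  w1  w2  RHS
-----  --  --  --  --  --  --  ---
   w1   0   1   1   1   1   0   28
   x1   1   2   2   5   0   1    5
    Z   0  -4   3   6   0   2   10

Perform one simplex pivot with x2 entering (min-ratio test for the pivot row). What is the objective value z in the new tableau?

20

Ratio test on column x2 — row 1: 28/1 = 28; row 2: 5/2 = 5/2. Minimum is 5/2 at row 2 (x1 leaves); pivot element 2.
Pivot on row 2; the Z-row RHS becomes 10 − (-4)·(5/2) = 20.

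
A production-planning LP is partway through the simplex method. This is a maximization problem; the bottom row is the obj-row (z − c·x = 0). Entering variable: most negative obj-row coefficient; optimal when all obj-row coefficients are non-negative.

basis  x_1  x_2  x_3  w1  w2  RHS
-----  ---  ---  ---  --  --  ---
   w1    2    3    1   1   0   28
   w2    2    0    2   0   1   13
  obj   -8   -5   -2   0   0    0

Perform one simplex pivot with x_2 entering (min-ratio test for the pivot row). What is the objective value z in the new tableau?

Ratio test on column x_2 — row 1: 28/3 = 28/3; row 2: entry 0 ≤ 0. Minimum is 28/3 at row 1 (w1 leaves); pivot element 3.
Pivot on row 1; the obj-row RHS becomes 0 − (-5)·(28/3) = 140/3.

140/3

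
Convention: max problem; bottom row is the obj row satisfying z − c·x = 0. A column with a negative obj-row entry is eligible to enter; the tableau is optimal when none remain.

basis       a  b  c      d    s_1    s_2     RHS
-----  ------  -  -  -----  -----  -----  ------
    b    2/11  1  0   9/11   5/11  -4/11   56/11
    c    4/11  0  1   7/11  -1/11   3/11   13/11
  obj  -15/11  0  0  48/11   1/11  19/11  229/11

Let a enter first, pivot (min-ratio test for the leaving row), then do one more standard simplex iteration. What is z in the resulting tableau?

55/2

Ratio test on column a — row 1: (56/11)/(2/11) = 28; row 2: (13/11)/(4/11) = 13/4. Minimum is 13/4 at row 2 (c leaves); pivot element 4/11.
Pivot on row 2; the obj-row RHS becomes 229/11 − (-15/11)·(13/4) = 101/4.
Next entering variable (most negative obj-row entry -1/4): s_1.
Ratio test on column s_1 — row 1: (9/2)/(1/2) = 9; row 2: entry -1/4 ≤ 0. Minimum is 9 at row 1 (b leaves); pivot element 1/2.
After the second pivot the obj-row RHS is 101/4 − (-1/4)·9 = 55/2.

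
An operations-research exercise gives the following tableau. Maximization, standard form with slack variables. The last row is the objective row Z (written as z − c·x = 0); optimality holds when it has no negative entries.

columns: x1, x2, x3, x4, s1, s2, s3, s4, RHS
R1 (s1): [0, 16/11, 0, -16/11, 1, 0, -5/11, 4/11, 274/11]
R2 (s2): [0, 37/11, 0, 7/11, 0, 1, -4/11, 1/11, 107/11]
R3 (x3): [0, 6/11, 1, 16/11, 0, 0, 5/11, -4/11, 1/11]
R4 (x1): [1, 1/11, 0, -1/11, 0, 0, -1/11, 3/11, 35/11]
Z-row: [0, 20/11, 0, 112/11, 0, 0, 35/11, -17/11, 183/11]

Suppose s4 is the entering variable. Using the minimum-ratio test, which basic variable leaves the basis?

Column s4 entries and ratios — s1: (274/11)/(4/11) = 137/2; s2: (107/11)/(1/11) = 107; x3: -4/11 ≤ 0, skip; x1: (35/11)/(3/11) = 35/3.
Smallest ratio is 35/3 in the row of x1, so x1 leaves.

x1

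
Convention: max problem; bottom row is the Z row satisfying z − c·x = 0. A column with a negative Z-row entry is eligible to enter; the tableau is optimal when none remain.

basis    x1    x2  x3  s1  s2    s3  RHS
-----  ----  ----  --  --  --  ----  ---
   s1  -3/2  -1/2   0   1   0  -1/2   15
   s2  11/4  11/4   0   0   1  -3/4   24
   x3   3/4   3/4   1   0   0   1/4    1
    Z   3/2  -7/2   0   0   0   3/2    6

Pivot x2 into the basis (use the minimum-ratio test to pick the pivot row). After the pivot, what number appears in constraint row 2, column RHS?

Ratio test on column x2 — row 1: entry -1/2 ≤ 0; row 2: 24/(11/4) = 96/11; row 3: 1/(3/4) = 4/3. Minimum is 4/3 at row 3 (x3 leaves); pivot element 3/4.
Divide row 3 by 3/4; eliminate column x2 from the other rows.
Row 2 update in column RHS: 24 − (11/4)·(4/3) = 61/3.

61/3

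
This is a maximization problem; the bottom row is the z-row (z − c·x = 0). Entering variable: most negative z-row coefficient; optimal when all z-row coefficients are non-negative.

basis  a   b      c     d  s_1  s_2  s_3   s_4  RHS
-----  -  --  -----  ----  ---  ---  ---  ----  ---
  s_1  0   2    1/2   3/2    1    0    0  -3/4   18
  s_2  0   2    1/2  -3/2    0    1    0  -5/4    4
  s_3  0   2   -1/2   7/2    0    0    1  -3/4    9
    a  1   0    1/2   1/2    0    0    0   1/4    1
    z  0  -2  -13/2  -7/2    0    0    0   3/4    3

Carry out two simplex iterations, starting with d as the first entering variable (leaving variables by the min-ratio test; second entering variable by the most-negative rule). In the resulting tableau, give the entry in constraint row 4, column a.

Ratio test on column d — row 1: 18/(3/2) = 12; row 2: entry -3/2 ≤ 0; row 3: 9/(7/2) = 18/7; row 4: 1/(1/2) = 2. Minimum is 2 at row 4 (a leaves); pivot element 1/2.
Divide row 4 by 1/2; eliminate column d from the other rows.
Second iteration: most negative z-row entry is -3 in column c, so c enters.
Ratio test on column c — row 1: entry -1 ≤ 0; row 2: 7/2 = 7/2; row 3: entry -4 ≤ 0; row 4: 2/1 = 2. Minimum is 2 at row 4 (d leaves); pivot element 1.
Divide row 4 by 1; eliminate column c from the other rows.
After both pivots, the entry at constraint row 4, column a is 2.

2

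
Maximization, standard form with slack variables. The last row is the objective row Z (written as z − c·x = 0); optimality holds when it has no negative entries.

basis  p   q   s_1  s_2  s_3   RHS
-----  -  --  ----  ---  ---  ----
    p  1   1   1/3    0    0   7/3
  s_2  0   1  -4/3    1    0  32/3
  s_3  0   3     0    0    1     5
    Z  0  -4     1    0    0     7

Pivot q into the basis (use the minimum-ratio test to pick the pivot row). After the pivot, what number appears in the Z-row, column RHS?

41/3

Ratio test on column q — row 1: (7/3)/1 = 7/3; row 2: (32/3)/1 = 32/3; row 3: 5/3 = 5/3. Minimum is 5/3 at row 3 (s_3 leaves); pivot element 3.
Divide row 3 by 3; eliminate column q from the other rows.
Z-row update in column RHS: 7 − (-4)·(5/3) = 41/3.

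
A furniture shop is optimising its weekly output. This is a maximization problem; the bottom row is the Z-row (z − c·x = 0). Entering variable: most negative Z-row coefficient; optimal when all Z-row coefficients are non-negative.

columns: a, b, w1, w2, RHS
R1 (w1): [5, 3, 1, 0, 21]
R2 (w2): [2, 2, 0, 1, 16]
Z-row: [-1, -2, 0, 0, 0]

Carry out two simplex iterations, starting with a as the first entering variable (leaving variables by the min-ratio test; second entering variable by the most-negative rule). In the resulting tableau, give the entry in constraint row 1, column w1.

1/3

Ratio test on column a — row 1: 21/5 = 21/5; row 2: 16/2 = 8. Minimum is 21/5 at row 1 (w1 leaves); pivot element 5.
Divide row 1 by 5; eliminate column a from the other rows.
Second iteration: most negative Z-row entry is -7/5 in column b, so b enters.
Ratio test on column b — row 1: (21/5)/(3/5) = 7; row 2: (38/5)/(4/5) = 19/2. Minimum is 7 at row 1 (a leaves); pivot element 3/5.
Divide row 1 by 3/5; eliminate column b from the other rows.
After both pivots, the entry at constraint row 1, column w1 is 1/3.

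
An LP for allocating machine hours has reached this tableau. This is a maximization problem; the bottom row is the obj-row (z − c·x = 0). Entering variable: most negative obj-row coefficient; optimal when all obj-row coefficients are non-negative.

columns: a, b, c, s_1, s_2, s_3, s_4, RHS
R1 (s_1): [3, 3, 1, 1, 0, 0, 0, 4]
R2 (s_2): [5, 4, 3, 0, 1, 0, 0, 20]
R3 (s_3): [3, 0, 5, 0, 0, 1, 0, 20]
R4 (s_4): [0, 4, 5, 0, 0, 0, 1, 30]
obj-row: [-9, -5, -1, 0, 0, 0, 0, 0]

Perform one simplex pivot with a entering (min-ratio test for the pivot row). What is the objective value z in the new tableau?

12

Ratio test on column a — row 1: 4/3 = 4/3; row 2: 20/5 = 4; row 3: 20/3 = 20/3; row 4: entry 0 ≤ 0. Minimum is 4/3 at row 1 (s_1 leaves); pivot element 3.
Pivot on row 1; the obj-row RHS becomes 0 − (-9)·(4/3) = 12.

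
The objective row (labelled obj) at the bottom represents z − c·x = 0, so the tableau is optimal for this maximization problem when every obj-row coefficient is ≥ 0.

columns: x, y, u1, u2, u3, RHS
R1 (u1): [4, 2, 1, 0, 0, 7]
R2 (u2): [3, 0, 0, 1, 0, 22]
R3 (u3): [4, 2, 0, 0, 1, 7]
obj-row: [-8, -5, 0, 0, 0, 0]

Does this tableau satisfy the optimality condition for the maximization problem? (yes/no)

The obj-row has a negative entry -8 in column x, so it is not optimal.

no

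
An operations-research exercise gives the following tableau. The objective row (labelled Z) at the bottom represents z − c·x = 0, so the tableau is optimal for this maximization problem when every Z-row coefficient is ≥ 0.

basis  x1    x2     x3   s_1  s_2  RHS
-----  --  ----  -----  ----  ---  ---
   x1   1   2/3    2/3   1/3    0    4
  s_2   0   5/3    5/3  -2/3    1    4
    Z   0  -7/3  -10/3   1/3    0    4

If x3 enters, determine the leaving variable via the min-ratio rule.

s_2

Column x3 entries and ratios — x1: 4/(2/3) = 6; s_2: 4/(5/3) = 12/5.
Smallest ratio is 12/5 in the row of s_2, so s_2 leaves.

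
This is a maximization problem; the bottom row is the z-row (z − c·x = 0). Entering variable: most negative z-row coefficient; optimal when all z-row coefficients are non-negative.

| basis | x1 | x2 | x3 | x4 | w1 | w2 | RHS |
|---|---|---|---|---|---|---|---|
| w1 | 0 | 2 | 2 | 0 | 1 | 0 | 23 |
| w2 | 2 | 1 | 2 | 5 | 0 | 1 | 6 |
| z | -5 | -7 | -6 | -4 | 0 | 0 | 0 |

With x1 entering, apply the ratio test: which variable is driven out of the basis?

Column x1 entries and ratios — w1: 0 ≤ 0, skip; w2: 6/2 = 3.
Smallest ratio is 3 in the row of w2, so w2 leaves.

w2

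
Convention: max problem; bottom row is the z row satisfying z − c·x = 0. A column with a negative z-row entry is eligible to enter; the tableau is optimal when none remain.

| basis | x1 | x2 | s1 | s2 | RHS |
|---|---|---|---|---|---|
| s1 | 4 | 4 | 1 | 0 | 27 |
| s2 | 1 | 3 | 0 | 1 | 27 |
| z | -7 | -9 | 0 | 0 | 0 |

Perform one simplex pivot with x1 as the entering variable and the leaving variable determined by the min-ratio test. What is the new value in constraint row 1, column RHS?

Ratio test on column x1 — row 1: 27/4 = 27/4; row 2: 27/1 = 27. Minimum is 27/4 at row 1 (s1 leaves); pivot element 4.
Divide row 1 by 4; eliminate column x1 from the other rows.
In the new row 1, the RHS entry is the old entry divided by the pivot: 27/4 = 27/4.

27/4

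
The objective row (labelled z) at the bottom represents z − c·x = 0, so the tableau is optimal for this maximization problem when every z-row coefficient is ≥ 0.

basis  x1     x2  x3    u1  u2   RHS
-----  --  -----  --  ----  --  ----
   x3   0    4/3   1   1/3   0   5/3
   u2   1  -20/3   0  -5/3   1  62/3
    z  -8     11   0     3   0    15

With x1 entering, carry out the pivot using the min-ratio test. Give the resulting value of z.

541/3

Ratio test on column x1 — row 1: entry 0 ≤ 0; row 2: (62/3)/1 = 62/3. Minimum is 62/3 at row 2 (u2 leaves); pivot element 1.
Pivot on row 2; the z-row RHS becomes 15 − (-8)·(62/3) = 541/3.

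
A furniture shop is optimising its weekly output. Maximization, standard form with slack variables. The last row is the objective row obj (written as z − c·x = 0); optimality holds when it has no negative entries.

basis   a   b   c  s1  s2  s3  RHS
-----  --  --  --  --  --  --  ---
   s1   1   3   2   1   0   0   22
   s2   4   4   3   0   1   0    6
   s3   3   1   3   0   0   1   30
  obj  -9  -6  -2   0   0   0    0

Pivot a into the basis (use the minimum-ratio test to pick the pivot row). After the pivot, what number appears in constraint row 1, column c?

Ratio test on column a — row 1: 22/1 = 22; row 2: 6/4 = 3/2; row 3: 30/3 = 10. Minimum is 3/2 at row 2 (s2 leaves); pivot element 4.
Divide row 2 by 4; eliminate column a from the other rows.
Row 1 update in column c: 2 − 1·(3/4) = 5/4.

5/4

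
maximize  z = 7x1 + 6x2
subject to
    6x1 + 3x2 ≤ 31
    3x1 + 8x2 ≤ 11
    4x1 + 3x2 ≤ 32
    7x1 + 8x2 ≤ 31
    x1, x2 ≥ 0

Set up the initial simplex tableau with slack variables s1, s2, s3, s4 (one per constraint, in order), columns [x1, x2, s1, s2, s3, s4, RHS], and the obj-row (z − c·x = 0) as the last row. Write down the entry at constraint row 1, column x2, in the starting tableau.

3

Constraint 1 has coefficient 3 on x2.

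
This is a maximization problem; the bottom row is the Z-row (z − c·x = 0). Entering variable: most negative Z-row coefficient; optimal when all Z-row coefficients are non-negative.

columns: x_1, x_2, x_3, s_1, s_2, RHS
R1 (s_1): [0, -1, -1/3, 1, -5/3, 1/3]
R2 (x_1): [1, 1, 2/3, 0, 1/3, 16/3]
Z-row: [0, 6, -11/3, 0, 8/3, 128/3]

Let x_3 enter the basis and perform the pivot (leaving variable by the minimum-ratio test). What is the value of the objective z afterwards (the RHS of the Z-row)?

Ratio test on column x_3 — row 1: entry -1/3 ≤ 0; row 2: (16/3)/(2/3) = 8. Minimum is 8 at row 2 (x_1 leaves); pivot element 2/3.
Pivot on row 2; the Z-row RHS becomes 128/3 − (-11/3)·8 = 72.

72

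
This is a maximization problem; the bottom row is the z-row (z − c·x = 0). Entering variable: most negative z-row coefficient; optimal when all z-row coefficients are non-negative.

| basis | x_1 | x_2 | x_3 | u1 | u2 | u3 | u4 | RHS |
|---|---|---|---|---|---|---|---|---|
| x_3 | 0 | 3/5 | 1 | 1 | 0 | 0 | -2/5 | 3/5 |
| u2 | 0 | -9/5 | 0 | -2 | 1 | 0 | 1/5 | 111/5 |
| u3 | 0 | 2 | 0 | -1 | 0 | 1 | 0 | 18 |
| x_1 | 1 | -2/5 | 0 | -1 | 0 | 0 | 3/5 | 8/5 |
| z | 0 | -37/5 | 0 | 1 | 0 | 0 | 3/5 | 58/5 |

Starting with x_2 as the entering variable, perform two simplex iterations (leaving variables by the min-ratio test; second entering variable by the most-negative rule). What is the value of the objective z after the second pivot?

45

Ratio test on column x_2 — row 1: (3/5)/(3/5) = 1; row 2: entry -9/5 ≤ 0; row 3: 18/2 = 9; row 4: entry -2/5 ≤ 0. Minimum is 1 at row 1 (x_3 leaves); pivot element 3/5.
Pivot on row 1; the z-row RHS becomes 58/5 − (-37/5)·1 = 19.
Next entering variable (most negative z-row entry -13/3): u4.
Ratio test on column u4 — row 1: entry -2/3 ≤ 0; row 2: entry -1 ≤ 0; row 3: 16/(4/3) = 12; row 4: 2/(1/3) = 6. Minimum is 6 at row 4 (x_1 leaves); pivot element 1/3.
After the second pivot the z-row RHS is 19 − (-13/3)·6 = 45.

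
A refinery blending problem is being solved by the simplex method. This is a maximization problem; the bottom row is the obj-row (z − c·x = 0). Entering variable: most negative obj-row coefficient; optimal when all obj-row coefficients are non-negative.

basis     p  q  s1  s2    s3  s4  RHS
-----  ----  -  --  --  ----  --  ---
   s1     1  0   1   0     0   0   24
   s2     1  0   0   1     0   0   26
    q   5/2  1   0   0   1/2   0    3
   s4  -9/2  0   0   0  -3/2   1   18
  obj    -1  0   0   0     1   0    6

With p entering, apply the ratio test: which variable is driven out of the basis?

q

Column p entries and ratios — s1: 24/1 = 24; s2: 26/1 = 26; q: 3/(5/2) = 6/5; s4: -9/2 ≤ 0, skip.
Smallest ratio is 6/5 in the row of q, so q leaves.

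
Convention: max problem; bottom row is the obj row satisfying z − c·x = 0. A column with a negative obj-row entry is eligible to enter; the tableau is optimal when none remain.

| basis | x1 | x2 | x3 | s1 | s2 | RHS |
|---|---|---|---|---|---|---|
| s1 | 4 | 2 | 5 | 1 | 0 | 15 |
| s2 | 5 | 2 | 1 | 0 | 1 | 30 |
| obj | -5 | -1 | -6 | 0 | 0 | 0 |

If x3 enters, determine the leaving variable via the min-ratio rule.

Column x3 entries and ratios — s1: 15/5 = 3; s2: 30/1 = 30.
Smallest ratio is 3 in the row of s1, so s1 leaves.

s1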